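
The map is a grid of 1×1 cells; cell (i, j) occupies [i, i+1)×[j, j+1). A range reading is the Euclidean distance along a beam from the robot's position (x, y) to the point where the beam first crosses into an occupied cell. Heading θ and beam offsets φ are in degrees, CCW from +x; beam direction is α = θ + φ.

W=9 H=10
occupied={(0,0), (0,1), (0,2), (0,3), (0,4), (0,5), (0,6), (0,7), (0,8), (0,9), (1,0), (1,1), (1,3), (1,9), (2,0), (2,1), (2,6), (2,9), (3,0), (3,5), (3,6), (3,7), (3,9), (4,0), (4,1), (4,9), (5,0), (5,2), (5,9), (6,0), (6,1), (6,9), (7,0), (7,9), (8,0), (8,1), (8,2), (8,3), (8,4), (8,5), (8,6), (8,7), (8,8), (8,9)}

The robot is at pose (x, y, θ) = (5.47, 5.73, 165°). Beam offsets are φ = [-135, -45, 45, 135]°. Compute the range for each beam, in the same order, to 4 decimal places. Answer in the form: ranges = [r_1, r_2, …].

beam 1: φ=-135°, α=30°
  cosα=0.8660 sinα=0.5000 | (5,5) | tMaxX 0.6120 tMaxY 0.5400 | tΔX 1.1547 tΔY 2.0000
    t=0.5400 [y] (5,6)
    t=0.6120 [x] (6,6)
    t=1.7667 [x] (7,6)
    t=2.5400 [y] (7,7)
    t=2.9214 [x] (8,7) — stop
  → r_1 = 2.9214
beam 2: φ=-45°, α=120°
  cosα=-0.5000 sinα=0.8660 | (5,5) | tMaxX 0.9400 tMaxY 0.3118 | tΔX 2.0000 tΔY 1.1547
    t=0.3118 [y] (5,6)
    t=0.9400 [x] (4,6)
    t=1.4665 [y] (4,7)
    t=2.6212 [y] (4,8)
    t=2.9400 [x] (3,8)
    t=3.7759 [y] (3,9) — stop
  → r_2 = 3.7759
beam 3: φ=45°, α=210°
  cosα=-0.8660 sinα=-0.5000 | (5,5) | tMaxX 0.5427 tMaxY 1.4600 | tΔX 1.1547 tΔY 2.0000
    t=0.5427 [x] (4,5)
    t=1.4600 [y] (4,4)
    t=1.6974 [x] (3,4)
    t=2.8521 [x] (2,4)
    t=3.4600 [y] (2,3)
    t=4.0068 [x] (1,3) — stop
  → r_3 = 4.0068
beam 4: φ=135°, α=300°
  cosα=0.5000 sinα=-0.8660 | (5,5) | tMaxX 1.0600 tMaxY 0.8429 | tΔX 2.0000 tΔY 1.1547
    t=0.8429 [y] (5,4)
    t=1.0600 [x] (6,4)
    t=1.9976 [y] (6,3)
    t=3.0600 [x] (7,3)
    t=3.1523 [y] (7,2)
    t=4.3070 [y] (7,1)
    t=5.0600 [x] (8,1) — stop
  → r_4 = 5.0600

ranges = [2.9214, 3.7759, 4.0068, 5.0600]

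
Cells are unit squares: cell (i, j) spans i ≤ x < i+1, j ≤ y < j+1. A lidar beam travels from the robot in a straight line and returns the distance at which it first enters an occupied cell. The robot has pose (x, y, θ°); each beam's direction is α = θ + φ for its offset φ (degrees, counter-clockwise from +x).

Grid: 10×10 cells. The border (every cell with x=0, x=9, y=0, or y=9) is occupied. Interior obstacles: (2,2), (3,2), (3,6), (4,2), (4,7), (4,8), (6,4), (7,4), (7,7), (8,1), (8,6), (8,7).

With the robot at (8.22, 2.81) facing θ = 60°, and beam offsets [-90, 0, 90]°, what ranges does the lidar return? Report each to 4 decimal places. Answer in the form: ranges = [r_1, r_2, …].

beam 1: φ=-90°, α=330°
  d=(0.8660,-0.5000)  start (8,2)  tX=0.9007 tY=1.6200  stride 1/|dx|=1.1547 1/|dy|=2.0000
    cross x-line → (9,2), t=0.9007 (wall)
  → r_1 = 0.9007
beam 2: φ=0°, α=60°
  d=(0.5000,0.8660)  start (8,2)  tX=1.5600 tY=0.2194  stride 1/|dx|=2.0000 1/|dy|=1.1547
    cross y-line → (8,3), t=0.2194
    cross y-line → (8,4), t=1.3741
    cross x-line → (9,4), t=1.5600 (wall)
  → r_2 = 1.5600
beam 3: φ=90°, α=150°
  d=(-0.8660,0.5000)  start (8,2)  tX=0.2540 tY=0.3800  stride 1/|dx|=1.1547 1/|dy|=2.0000
    cross x-line → (7,2), t=0.2540
    cross y-line → (7,3), t=0.3800
    cross x-line → (6,3), t=1.4087
    cross y-line → (6,4), t=2.3800 (wall)
  → r_3 = 2.3800

ranges = [0.9007, 1.5600, 2.3800]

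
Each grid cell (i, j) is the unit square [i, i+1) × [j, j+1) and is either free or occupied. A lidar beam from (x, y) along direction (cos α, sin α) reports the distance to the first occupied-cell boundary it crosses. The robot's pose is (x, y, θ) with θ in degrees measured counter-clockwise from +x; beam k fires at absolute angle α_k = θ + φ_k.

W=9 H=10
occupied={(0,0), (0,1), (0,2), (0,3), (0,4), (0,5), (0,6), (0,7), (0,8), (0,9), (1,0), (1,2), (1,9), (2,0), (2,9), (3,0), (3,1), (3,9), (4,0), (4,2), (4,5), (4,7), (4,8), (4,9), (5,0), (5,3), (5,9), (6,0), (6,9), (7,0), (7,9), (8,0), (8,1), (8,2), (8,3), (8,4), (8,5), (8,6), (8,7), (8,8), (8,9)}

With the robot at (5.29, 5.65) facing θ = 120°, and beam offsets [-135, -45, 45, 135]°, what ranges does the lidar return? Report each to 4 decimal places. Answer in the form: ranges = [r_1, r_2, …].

beam 1: φ=-135°, α=345°
  direction (0.9659, -0.2588); cell (5,5); t to first gridline: x 0.7350, y 2.5114 (then +1.0353 / +3.8637)
    (6,5) via x @ 0.7350
    (7,5) via x @ 1.7703
    (7,4) via y @ 2.5114
    (8,4) via x @ 2.8056  # hit
  → r_1 = 2.8056
beam 2: φ=-45°, α=75°
  direction (0.2588, 0.9659); cell (5,5); t to first gridline: x 2.7432, y 0.3623 (then +3.8637 / +1.0353)
    (5,6) via y @ 0.3623
    (5,7) via y @ 1.3976
    (5,8) via y @ 2.4329
    (6,8) via x @ 2.7432
    (6,9) via y @ 3.4682  # hit
  → r_2 = 3.4682
beam 3: φ=45°, α=165°
  direction (-0.9659, 0.2588); cell (5,5); t to first gridline: x 0.3002, y 1.3523 (then +1.0353 / +3.8637)
    (4,5) via x @ 0.3002  # hit
  → r_3 = 0.3002
beam 4: φ=135°, α=255°
  direction (-0.2588, -0.9659); cell (5,5); t to first gridline: x 1.1205, y 0.6729 (then +3.8637 / +1.0353)
    (5,4) via y @ 0.6729
    (4,4) via x @ 1.1205
    (4,3) via y @ 1.7082
    (4,2) via y @ 2.7435  # hit
  → r_4 = 2.7435

ranges = [2.8056, 3.4682, 0.3002, 2.7435]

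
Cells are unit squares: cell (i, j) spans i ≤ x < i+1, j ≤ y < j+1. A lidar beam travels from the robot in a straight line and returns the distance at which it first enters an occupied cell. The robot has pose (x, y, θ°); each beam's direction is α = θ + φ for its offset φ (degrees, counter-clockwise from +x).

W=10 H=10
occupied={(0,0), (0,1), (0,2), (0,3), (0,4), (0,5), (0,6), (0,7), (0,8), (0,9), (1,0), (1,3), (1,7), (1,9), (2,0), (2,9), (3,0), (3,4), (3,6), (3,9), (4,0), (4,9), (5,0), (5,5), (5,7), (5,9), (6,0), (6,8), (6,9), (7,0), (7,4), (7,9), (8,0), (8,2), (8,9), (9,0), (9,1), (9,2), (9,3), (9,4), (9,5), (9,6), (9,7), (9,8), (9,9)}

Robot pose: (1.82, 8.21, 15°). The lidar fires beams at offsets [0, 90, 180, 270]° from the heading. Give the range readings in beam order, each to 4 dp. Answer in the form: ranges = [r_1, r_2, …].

ranges = [3.0523, 0.8179, 0.8114, 0.2174]

beam 1: φ=0°, α=15°
  direction (0.9659, 0.2588); cell (1,8); t to first gridline: x 0.1863, y 3.0523 (then +1.0353 / +3.8637)
    (2,8) via x @ 0.1863
    (3,8) via x @ 1.2216
    (4,8) via x @ 2.2569
    (4,9) via y @ 3.0523  # hit
  → r_1 = 3.0523
beam 2: φ=90°, α=105°
  direction (-0.2588, 0.9659); cell (1,8); t to first gridline: x 3.1682, y 0.8179 (then +3.8637 / +1.0353)
    (1,9) via y @ 0.8179  # hit
  → r_2 = 0.8179
beam 3: φ=180°, α=195°
  direction (-0.9659, -0.2588); cell (1,8); t to first gridline: x 0.8489, y 0.8114 (then +1.0353 / +3.8637)
    (1,7) via y @ 0.8114  # hit
  → r_3 = 0.8114
beam 4: φ=270°, α=285°
  direction (0.2588, -0.9659); cell (1,8); t to first gridline: x 0.6955, y 0.2174 (then +3.8637 / +1.0353)
    (1,7) via y @ 0.2174  # hit
  → r_4 = 0.2174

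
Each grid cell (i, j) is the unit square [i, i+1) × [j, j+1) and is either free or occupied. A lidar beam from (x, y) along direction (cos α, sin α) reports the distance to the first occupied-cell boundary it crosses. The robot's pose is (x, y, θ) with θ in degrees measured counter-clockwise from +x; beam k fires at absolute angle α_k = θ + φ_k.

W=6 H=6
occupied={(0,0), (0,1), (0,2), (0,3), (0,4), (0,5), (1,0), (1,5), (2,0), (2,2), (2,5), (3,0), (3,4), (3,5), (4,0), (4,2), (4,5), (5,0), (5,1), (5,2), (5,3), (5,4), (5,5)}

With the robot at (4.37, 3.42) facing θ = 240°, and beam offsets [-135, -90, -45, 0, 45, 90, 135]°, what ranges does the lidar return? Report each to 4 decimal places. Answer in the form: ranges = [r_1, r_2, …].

beam 1: φ=-135°, α=105°
  cosα=-0.2588 sinα=0.9659 | (4,3) | tMaxX 1.4296 tMaxY 0.6005 | tΔX 3.8637 tΔY 1.0353
    t=0.6005 [y] (4,4)
    t=1.4296 [x] (3,4) — stop
  → r_1 = 1.4296
beam 2: φ=-90°, α=150°
  cosα=-0.8660 sinα=0.5000 | (4,3) | tMaxX 0.4272 tMaxY 1.1600 | tΔX 1.1547 tΔY 2.0000
    t=0.4272 [x] (3,3)
    t=1.1600 [y] (3,4) — stop
  → r_2 = 1.1600
beam 3: φ=-45°, α=195°
  cosα=-0.9659 sinα=-0.2588 | (4,3) | tMaxX 0.3831 tMaxY 1.6228 | tΔX 1.0353 tΔY 3.8637
    t=0.3831 [x] (3,3)
    t=1.4183 [x] (2,3)
    t=1.6228 [y] (2,2) — stop
  → r_3 = 1.6228
beam 4: φ=0°, α=240°
  cosα=-0.5000 sinα=-0.8660 | (4,3) | tMaxX 0.7400 tMaxY 0.4850 | tΔX 2.0000 tΔY 1.1547
    t=0.4850 [y] (4,2) — stop
  → r_4 = 0.4850
beam 5: φ=45°, α=285°
  cosα=0.2588 sinα=-0.9659 | (4,3) | tMaxX 2.4341 tMaxY 0.4348 | tΔX 3.8637 tΔY 1.0353
    t=0.4348 [y] (4,2) — stop
  → r_5 = 0.4348
beam 6: φ=90°, α=330°
  cosα=0.8660 sinα=-0.5000 | (4,3) | tMaxX 0.7275 tMaxY 0.8400 | tΔX 1.1547 tΔY 2.0000
    t=0.7275 [x] (5,3) — stop
  → r_6 = 0.7275
beam 7: φ=135°, α=15°
  cosα=0.9659 sinα=0.2588 | (4,3) | tMaxX 0.6522 tMaxY 2.2409 | tΔX 1.0353 tΔY 3.8637
    t=0.6522 [x] (5,3) — stop
  → r_7 = 0.6522

ranges = [1.4296, 1.1600, 1.6228, 0.4850, 0.4348, 0.7275, 0.6522]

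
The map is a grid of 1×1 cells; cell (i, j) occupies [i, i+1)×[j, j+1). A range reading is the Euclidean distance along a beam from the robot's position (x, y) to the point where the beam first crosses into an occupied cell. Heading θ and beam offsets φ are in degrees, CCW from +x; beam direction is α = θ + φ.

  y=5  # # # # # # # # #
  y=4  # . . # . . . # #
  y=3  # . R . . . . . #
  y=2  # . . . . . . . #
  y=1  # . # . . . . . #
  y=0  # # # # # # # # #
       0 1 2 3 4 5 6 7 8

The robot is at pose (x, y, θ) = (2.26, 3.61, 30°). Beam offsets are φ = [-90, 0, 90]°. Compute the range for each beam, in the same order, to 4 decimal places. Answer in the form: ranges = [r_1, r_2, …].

beam 1: φ=-90°, α=300°
  dir = (cos 300°, sin 300°) = (0.5000, -0.8660); from cell (2,3)
  next x-line at t=1.4800, next y-line at t=0.7044; Δt_x=2.0000, Δt_y=1.1547
    y: enter (2,2) at t=0.7044
    x: enter (3,2) at t=1.4800
    y: enter (3,1) at t=1.8591
    y: enter (3,0) at t=3.0138 ← occupied
  → r_1 = 3.0138
beam 2: φ=0°, α=30°
  dir = (cos 30°, sin 30°) = (0.8660, 0.5000); from cell (2,3)
  next x-line at t=0.8545, next y-line at t=0.7800; Δt_x=1.1547, Δt_y=2.0000
    y: enter (2,4) at t=0.7800
    x: enter (3,4) at t=0.8545 ← occupied
  → r_2 = 0.8545
beam 3: φ=90°, α=120°
  dir = (cos 120°, sin 120°) = (-0.5000, 0.8660); from cell (2,3)
  next x-line at t=0.5200, next y-line at t=0.4503; Δt_x=2.0000, Δt_y=1.1547
    y: enter (2,4) at t=0.4503
    x: enter (1,4) at t=0.5200
    y: enter (1,5) at t=1.6050 ← occupied
  → r_3 = 1.6050

ranges = [3.0138, 0.8545, 1.6050]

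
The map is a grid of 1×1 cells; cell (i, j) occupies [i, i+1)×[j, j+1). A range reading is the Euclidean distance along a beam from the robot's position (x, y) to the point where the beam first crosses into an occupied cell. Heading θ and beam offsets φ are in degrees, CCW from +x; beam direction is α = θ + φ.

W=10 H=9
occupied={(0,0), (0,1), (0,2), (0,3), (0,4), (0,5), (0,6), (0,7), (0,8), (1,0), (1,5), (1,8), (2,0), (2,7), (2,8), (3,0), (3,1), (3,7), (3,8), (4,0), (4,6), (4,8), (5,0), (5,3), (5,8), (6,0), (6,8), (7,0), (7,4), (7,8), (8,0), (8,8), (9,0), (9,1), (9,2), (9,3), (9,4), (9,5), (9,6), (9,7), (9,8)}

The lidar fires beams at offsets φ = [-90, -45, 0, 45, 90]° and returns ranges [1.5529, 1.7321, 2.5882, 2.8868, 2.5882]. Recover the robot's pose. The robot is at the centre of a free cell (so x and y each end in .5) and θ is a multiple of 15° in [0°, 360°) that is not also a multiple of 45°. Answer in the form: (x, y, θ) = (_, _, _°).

Candidates: 49 free-cell centres × 16 headings = 784 poses. Raycast each; keep the one whose scan matches to 4 dp.
  (4.5, 5.5, 345°): beam 1 = 3.6235 ≠ 1.5529 ✗
  (8.5, 6.5, 285°): beam 1 = 7.7646 ≠ 1.5529 ✗
  (4.5, 2.5, 330°): beam 1 = 1.0000 ≠ 1.5529 ✗
  (2.5, 3.5, 285°): beam 2 = 2.8868 ≠ 1.7321 ✗
  …
  (7.5, 5.5, 75°): r_1=1.5529, r_2=1.7321, r_3=2.5882, r_4=2.8868, r_5=2.5882 — all match ✓
Unique over the lattice → pose = (7.5, 5.5, 75°).

(x, y, θ) = (7.5, 5.5, 75°)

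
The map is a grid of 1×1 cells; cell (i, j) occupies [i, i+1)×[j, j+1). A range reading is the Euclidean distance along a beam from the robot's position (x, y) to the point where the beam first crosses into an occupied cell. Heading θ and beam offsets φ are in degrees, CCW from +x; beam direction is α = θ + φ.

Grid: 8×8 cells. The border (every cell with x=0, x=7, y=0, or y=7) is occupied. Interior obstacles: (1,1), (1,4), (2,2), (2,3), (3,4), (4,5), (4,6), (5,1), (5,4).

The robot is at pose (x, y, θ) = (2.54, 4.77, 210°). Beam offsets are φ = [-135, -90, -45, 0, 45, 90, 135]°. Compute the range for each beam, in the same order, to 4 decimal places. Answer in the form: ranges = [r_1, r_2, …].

beam 1: φ=-135°, α=75°
  dir = (cos 75°, sin 75°) = (0.2588, 0.9659); from cell (2,4)
  next x-line at t=1.7773, next y-line at t=0.2381; Δt_x=3.8637, Δt_y=1.0353
    y: enter (2,5) at t=0.2381
    y: enter (2,6) at t=1.2734
    x: enter (3,6) at t=1.7773
    y: enter (3,7) at t=2.3087 ← occupied
  → r_1 = 2.3087
beam 2: φ=-90°, α=120°
  dir = (cos 120°, sin 120°) = (-0.5000, 0.8660); from cell (2,4)
  next x-line at t=1.0800, next y-line at t=0.2656; Δt_x=2.0000, Δt_y=1.1547
    y: enter (2,5) at t=0.2656
    x: enter (1,5) at t=1.0800
    y: enter (1,6) at t=1.4203
    y: enter (1,7) at t=2.5750 ← occupied
  → r_2 = 2.5750
beam 3: φ=-45°, α=165°
  dir = (cos 165°, sin 165°) = (-0.9659, 0.2588); from cell (2,4)
  next x-line at t=0.5590, next y-line at t=0.8887; Δt_x=1.0353, Δt_y=3.8637
    x: enter (1,4) at t=0.5590 ← occupied
  → r_3 = 0.5590
beam 4: φ=0°, α=210°
  dir = (cos 210°, sin 210°) = (-0.8660, -0.5000); from cell (2,4)
  next x-line at t=0.6235, next y-line at t=1.5400; Δt_x=1.1547, Δt_y=2.0000
    x: enter (1,4) at t=0.6235 ← occupied
  → r_4 = 0.6235
beam 5: φ=45°, α=255°
  dir = (cos 255°, sin 255°) = (-0.2588, -0.9659); from cell (2,4)
  next x-line at t=2.0864, next y-line at t=0.7972; Δt_x=3.8637, Δt_y=1.0353
    y: enter (2,3) at t=0.7972 ← occupied
  → r_5 = 0.7972
beam 6: φ=90°, α=300°
  dir = (cos 300°, sin 300°) = (0.5000, -0.8660); from cell (2,4)
  next x-line at t=0.9200, next y-line at t=0.8891; Δt_x=2.0000, Δt_y=1.1547
    y: enter (2,3) at t=0.8891 ← occupied
  → r_6 = 0.8891
beam 7: φ=135°, α=345°
  dir = (cos 345°, sin 345°) = (0.9659, -0.2588); from cell (2,4)
  next x-line at t=0.4762, next y-line at t=2.9751; Δt_x=1.0353, Δt_y=3.8637
    x: enter (3,4) at t=0.4762 ← occupied
  → r_7 = 0.4762

ranges = [2.3087, 2.5750, 0.5590, 0.6235, 0.7972, 0.8891, 0.4762]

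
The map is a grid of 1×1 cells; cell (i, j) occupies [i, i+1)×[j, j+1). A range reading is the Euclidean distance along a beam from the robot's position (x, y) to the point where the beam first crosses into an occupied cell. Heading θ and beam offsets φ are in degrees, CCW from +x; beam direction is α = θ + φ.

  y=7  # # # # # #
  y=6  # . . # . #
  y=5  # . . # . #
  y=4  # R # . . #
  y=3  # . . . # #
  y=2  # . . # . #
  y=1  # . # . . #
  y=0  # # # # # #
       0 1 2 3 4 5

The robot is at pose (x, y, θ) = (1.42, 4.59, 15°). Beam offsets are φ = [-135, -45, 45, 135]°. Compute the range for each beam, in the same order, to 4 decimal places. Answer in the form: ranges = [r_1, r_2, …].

beam 1: φ=-135°, α=240°
  d=(-0.5000,-0.8660)  start (1,4)  tX=0.8400 tY=0.6813  stride 1/|dx|=2.0000 1/|dy|=1.1547
    cross y-line → (1,3), t=0.6813
    cross x-line → (0,3), t=0.8400 (wall)
  → r_1 = 0.8400
beam 2: φ=-45°, α=330°
  d=(0.8660,-0.5000)  start (1,4)  tX=0.6697 tY=1.1800  stride 1/|dx|=1.1547 1/|dy|=2.0000
    cross x-line → (2,4), t=0.6697 (wall)
  → r_2 = 0.6697
beam 3: φ=45°, α=60°
  d=(0.5000,0.8660)  start (1,4)  tX=1.1600 tY=0.4734  stride 1/|dx|=2.0000 1/|dy|=1.1547
    cross y-line → (1,5), t=0.4734
    cross x-line → (2,5), t=1.1600
    cross y-line → (2,6), t=1.6281
    cross y-line → (2,7), t=2.7828 (wall)
  → r_3 = 2.7828
beam 4: φ=135°, α=150°
  d=(-0.8660,0.5000)  start (1,4)  tX=0.4850 tY=0.8200  stride 1/|dx|=1.1547 1/|dy|=2.0000
    cross x-line → (0,4), t=0.4850 (wall)
  → r_4 = 0.4850

ranges = [0.8400, 0.6697, 2.7828, 0.4850]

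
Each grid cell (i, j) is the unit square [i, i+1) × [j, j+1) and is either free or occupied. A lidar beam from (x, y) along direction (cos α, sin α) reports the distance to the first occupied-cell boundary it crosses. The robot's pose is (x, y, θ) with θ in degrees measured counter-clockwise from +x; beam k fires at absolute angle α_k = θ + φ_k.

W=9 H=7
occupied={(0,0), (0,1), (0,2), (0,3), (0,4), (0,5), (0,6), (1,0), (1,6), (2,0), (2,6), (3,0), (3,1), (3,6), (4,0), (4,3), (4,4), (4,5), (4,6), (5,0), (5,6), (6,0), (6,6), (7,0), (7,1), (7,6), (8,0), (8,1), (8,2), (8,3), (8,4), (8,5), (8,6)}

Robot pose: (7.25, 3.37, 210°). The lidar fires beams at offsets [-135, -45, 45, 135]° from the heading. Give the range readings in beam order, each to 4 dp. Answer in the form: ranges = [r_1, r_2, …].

beam 1: φ=-135°, α=75°
  cosα=0.2588 sinα=0.9659 | (7,3) | tMaxX 2.8978 tMaxY 0.6522 | tΔX 3.8637 tΔY 1.0353
    t=0.6522 [y] (7,4)
    t=1.6875 [y] (7,5)
    t=2.7228 [y] (7,6) — stop
  → r_1 = 2.7228
beam 2: φ=-45°, α=165°
  cosα=-0.9659 sinα=0.2588 | (7,3) | tMaxX 0.2588 tMaxY 2.4341 | tΔX 1.0353 tΔY 3.8637
    t=0.2588 [x] (6,3)
    t=1.2941 [x] (5,3)
    t=2.3294 [x] (4,3) — stop
  → r_2 = 2.3294
beam 3: φ=45°, α=255°
  cosα=-0.2588 sinα=-0.9659 | (7,3) | tMaxX 0.9659 tMaxY 0.3831 | tΔX 3.8637 tΔY 1.0353
    t=0.3831 [y] (7,2)
    t=0.9659 [x] (6,2)
    t=1.4183 [y] (6,1)
    t=2.4536 [y] (6,0) — stop
  → r_3 = 2.4536
beam 4: φ=135°, α=345°
  cosα=0.9659 sinα=-0.2588 | (7,3) | tMaxX 0.7765 tMaxY 1.4296 | tΔX 1.0353 tΔY 3.8637
    t=0.7765 [x] (8,3) — stop
  → r_4 = 0.7765

ranges = [2.7228, 2.3294, 2.4536, 0.7765]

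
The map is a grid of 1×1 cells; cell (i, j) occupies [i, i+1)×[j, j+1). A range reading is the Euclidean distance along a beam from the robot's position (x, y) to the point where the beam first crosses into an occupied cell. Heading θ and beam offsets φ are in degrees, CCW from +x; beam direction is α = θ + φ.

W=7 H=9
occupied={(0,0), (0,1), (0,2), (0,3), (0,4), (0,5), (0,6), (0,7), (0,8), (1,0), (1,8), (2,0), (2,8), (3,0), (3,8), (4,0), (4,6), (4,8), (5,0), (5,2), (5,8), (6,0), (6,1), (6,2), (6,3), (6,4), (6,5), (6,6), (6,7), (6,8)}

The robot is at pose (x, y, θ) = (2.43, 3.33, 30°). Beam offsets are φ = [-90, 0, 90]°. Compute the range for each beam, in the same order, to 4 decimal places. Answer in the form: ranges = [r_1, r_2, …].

ranges = [2.6905, 4.1223, 2.8600]

beam 1: φ=-90°, α=300°
  cosα=0.5000 sinα=-0.8660 | (2,3) | tMaxX 1.1400 tMaxY 0.3811 | tΔX 2.0000 tΔY 1.1547
    t=0.3811 [y] (2,2)
    t=1.1400 [x] (3,2)
    t=1.5358 [y] (3,1)
    t=2.6905 [y] (3,0) — stop
  → r_1 = 2.6905
beam 2: φ=0°, α=30°
  cosα=0.8660 sinα=0.5000 | (2,3) | tMaxX 0.6582 tMaxY 1.3400 | tΔX 1.1547 tΔY 2.0000
    t=0.6582 [x] (3,3)
    t=1.3400 [y] (3,4)
    t=1.8129 [x] (4,4)
    t=2.9676 [x] (5,4)
    t=3.3400 [y] (5,5)
    t=4.1223 [x] (6,5) — stop
  → r_2 = 4.1223
beam 3: φ=90°, α=120°
  cosα=-0.5000 sinα=0.8660 | (2,3) | tMaxX 0.8600 tMaxY 0.7736 | tΔX 2.0000 tΔY 1.1547
    t=0.7736 [y] (2,4)
    t=0.8600 [x] (1,4)
    t=1.9283 [y] (1,5)
    t=2.8600 [x] (0,5) — stop
  → r_3 = 2.8600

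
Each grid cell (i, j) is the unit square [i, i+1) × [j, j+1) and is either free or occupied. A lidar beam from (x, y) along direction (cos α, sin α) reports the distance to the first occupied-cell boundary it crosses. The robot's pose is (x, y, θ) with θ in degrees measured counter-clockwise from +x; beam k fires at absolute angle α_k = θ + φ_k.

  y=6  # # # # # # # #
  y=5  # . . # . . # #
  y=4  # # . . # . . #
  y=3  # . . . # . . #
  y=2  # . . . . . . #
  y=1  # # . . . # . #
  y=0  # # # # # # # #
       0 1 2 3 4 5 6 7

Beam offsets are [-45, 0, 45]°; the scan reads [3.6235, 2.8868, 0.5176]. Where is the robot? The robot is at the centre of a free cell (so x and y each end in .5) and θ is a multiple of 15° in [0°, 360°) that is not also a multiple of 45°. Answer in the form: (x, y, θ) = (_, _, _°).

(x, y, θ) = (2.5, 1.5, 120°)

Candidates: 23 free-cell centres × 16 headings = 368 poses. Raycast each; keep the one whose scan matches to 4 dp.
  (5.5, 2.5, 60°): beam 1 = 1.5529 ≠ 3.6235 ✗
  (6.5, 4.5, 255°): beam 1 = 1.7321 ≠ 3.6235 ✗
  (2.5, 3.5, 210°): beam 1 = 1.5529 ≠ 3.6235 ✗
  (2.5, 3.5, 75°): beam 1 = 1.7321 ≠ 3.6235 ✗
  …
  (2.5, 1.5, 120°): r_1=3.6235, r_2=2.8868, r_3=0.5176 — all match ✓
Unique over the lattice → pose = (2.5, 1.5, 120°).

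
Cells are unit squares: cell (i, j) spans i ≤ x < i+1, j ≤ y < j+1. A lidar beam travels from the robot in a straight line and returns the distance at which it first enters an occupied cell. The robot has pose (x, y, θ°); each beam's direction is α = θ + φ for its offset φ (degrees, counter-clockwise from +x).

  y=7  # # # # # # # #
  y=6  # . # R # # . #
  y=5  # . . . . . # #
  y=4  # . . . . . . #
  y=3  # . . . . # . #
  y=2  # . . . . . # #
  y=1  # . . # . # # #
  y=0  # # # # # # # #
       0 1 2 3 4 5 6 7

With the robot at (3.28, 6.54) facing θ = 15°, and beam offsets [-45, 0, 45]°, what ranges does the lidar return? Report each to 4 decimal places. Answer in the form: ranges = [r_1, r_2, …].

ranges = [0.8314, 0.7454, 0.5312]

beam 1: φ=-45°, α=330°
  d=(0.8660,-0.5000)  start (3,6)  tX=0.8314 tY=1.0800  stride 1/|dx|=1.1547 1/|dy|=2.0000
    cross x-line → (4,6), t=0.8314 (wall)
  → r_1 = 0.8314
beam 2: φ=0°, α=15°
  d=(0.9659,0.2588)  start (3,6)  tX=0.7454 tY=1.7773  stride 1/|dx|=1.0353 1/|dy|=3.8637
    cross x-line → (4,6), t=0.7454 (wall)
  → r_2 = 0.7454
beam 3: φ=45°, α=60°
  d=(0.5000,0.8660)  start (3,6)  tX=1.4400 tY=0.5312  stride 1/|dx|=2.0000 1/|dy|=1.1547
    cross y-line → (3,7), t=0.5312 (wall)
  → r_3 = 0.5312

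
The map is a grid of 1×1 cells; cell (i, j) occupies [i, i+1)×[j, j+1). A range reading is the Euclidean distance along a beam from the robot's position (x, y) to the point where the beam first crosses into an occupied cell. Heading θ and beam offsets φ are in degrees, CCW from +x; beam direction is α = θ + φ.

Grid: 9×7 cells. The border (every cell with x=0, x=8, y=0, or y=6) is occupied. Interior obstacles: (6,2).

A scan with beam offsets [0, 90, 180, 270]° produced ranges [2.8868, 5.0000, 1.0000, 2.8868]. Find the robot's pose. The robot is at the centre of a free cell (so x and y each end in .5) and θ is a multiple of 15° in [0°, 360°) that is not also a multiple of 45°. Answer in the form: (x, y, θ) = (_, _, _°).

(x, y, θ) = (5.5, 3.5, 120°)

The pose lattice has 34·16 = 544 candidates. Test each by forward raycasting.
  (1.5, 1.5, 210°): beam 1 = 0.5774 ≠ 2.8868 ✗
  (2.5, 2.5, 15°): beam 1 = 5.6940 ≠ 2.8868 ✗
  (2.5, 1.5, 210°): beam 1 = 1.0000 ≠ 2.8868 ✗
  (3.5, 3.5, 15°): beam 1 = 4.6587 ≠ 2.8868 ✗
  …
  (5.5, 3.5, 120°): r_1=2.8868, r_2=5.0000, r_3=1.0000, r_4=2.8868 — all match ✓
No second candidate reproduces the full scan.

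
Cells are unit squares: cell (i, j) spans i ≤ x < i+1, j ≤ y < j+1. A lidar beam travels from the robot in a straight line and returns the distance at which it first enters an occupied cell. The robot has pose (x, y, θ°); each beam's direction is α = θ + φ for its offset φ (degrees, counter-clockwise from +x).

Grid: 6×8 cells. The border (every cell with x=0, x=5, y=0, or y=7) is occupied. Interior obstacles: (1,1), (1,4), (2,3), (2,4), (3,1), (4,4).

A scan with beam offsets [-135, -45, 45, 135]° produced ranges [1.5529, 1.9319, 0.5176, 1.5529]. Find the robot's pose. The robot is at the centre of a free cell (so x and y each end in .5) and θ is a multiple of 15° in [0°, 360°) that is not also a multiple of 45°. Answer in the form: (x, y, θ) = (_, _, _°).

(x, y, θ) = (2.5, 6.5, 60°)

Enumerate (i+0.5, j+0.5, θ) over the 18 free cells and 16 admissible headings. For each, cast all 4 beams and compare to the given ranges.
  (3.5, 2.5, 150°): beam 3 = 1.9319 ≠ 0.5176 ✗
  (1.5, 5.5, 165°): beam 1 = 3.0000 ≠ 1.5529 ✗
  (2.5, 5.5, 105°): beam 1 = 1.7321 ≠ 1.5529 ✗
  …
  (2.5, 6.5, 60°): r_1=1.5529, r_2=1.9319, r_3=0.5176, r_4=1.5529 — all match ✓
Unique over the lattice → pose = (2.5, 6.5, 60°).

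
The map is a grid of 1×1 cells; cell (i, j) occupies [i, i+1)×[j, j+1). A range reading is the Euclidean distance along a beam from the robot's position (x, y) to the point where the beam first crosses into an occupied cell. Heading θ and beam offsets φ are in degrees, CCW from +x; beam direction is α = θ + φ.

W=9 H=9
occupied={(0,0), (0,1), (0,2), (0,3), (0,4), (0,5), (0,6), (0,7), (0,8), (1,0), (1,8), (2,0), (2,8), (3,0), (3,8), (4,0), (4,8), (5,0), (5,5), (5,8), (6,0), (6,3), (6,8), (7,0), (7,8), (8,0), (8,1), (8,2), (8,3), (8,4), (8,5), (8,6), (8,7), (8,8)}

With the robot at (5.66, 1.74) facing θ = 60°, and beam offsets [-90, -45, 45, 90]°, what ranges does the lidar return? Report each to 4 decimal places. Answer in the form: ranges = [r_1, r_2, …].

ranges = [1.4800, 2.4225, 6.4808, 5.3809]

beam 1: φ=-90°, α=330°
  direction (0.8660, -0.5000); cell (5,1); t to first gridline: x 0.3926, y 1.4800 (then +1.1547 / +2.0000)
    (6,1) via x @ 0.3926
    (6,0) via y @ 1.4800  # hit
  → r_1 = 1.4800
beam 2: φ=-45°, α=15°
  direction (0.9659, 0.2588); cell (5,1); t to first gridline: x 0.3520, y 1.0046 (then +1.0353 / +3.8637)
    (6,1) via x @ 0.3520
    (6,2) via y @ 1.0046
    (7,2) via x @ 1.3873
    (8,2) via x @ 2.4225  # hit
  → r_2 = 2.4225
beam 3: φ=45°, α=105°
  direction (-0.2588, 0.9659); cell (5,1); t to first gridline: x 2.5500, y 0.2692 (then +3.8637 / +1.0353)
    (5,2) via y @ 0.2692
    (5,3) via y @ 1.3044
    (5,4) via y @ 2.3397
    (4,4) via x @ 2.5500
    (4,5) via y @ 3.3750
    (4,6) via y @ 4.4103
    (4,7) via y @ 5.4456
    (3,7) via x @ 6.4137
    (3,8) via y @ 6.4808  # hit
  → r_3 = 6.4808
beam 4: φ=90°, α=150°
  direction (-0.8660, 0.5000); cell (5,1); t to first gridline: x 0.7621, y 0.5200 (then +1.1547 / +2.0000)
    (5,2) via y @ 0.5200
    (4,2) via x @ 0.7621
    (3,2) via x @ 1.9168
    (3,3) via y @ 2.5200
    (2,3) via x @ 3.0715
    (1,3) via x @ 4.2262
    (1,4) via y @ 4.5200
    (0,4) via x @ 5.3809  # hit
  → r_4 = 5.3809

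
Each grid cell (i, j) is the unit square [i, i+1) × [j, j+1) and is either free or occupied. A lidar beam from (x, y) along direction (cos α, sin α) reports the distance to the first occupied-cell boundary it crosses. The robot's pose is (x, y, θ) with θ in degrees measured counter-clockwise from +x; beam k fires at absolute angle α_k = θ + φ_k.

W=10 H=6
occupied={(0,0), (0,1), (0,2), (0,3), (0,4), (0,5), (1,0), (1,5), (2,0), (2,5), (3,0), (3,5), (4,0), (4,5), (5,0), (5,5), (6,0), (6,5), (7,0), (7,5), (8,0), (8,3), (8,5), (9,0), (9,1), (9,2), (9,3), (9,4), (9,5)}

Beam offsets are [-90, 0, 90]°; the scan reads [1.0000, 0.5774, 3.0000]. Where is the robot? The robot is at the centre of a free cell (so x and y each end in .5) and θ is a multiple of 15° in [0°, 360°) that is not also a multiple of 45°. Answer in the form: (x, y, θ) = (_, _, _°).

Enumerate (i+0.5, j+0.5, θ) over the 31 free cells and 16 admissible headings. For each, cast all 3 beams and compare to the given ranges.
  (5.5, 4.5, 240°): beam 2 = 4.0415 ≠ 0.5774 ✗
  (3.5, 1.5, 120°): beam 1 = 6.3509 ≠ 1.0000 ✗
  (4.5, 3.5, 150°): beam 1 = 1.7321 ≠ 1.0000 ✗
  (6.5, 2.5, 285°): beam 1 = 5.6940 ≠ 1.0000 ✗
  …
  (5.5, 1.5, 300°): r_1=1.0000, r_2=0.5774, r_3=3.0000 — all match ✓
Unique over the lattice → pose = (5.5, 1.5, 300°).

(x, y, θ) = (5.5, 1.5, 300°)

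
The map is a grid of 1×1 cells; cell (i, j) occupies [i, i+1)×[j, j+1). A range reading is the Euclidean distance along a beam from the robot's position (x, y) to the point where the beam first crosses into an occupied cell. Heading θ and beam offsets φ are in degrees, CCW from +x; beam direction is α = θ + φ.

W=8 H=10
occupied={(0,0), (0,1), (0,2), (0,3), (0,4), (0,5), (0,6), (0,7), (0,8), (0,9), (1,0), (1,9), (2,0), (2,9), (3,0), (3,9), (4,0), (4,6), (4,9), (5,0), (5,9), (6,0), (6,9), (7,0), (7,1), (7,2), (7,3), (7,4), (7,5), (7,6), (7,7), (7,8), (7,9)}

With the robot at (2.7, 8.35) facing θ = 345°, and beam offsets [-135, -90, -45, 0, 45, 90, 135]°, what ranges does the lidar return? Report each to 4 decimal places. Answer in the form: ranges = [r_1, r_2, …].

beam 1: φ=-135°, α=210°
  cosα=-0.8660 sinα=-0.5000 | (2,8) | tMaxX 0.8083 tMaxY 0.7000 | tΔX 1.1547 tΔY 2.0000
    t=0.7000 [y] (2,7)
    t=0.8083 [x] (1,7)
    t=1.9630 [x] (0,7) — stop
  → r_1 = 1.9630
beam 2: φ=-90°, α=255°
  cosα=-0.2588 sinα=-0.9659 | (2,8) | tMaxX 2.7046 tMaxY 0.3623 | tΔX 3.8637 tΔY 1.0353
    t=0.3623 [y] (2,7)
    t=1.3976 [y] (2,6)
    t=2.4329 [y] (2,5)
    t=2.7046 [x] (1,5)
    t=3.4682 [y] (1,4)
    t=4.5035 [y] (1,3)
    t=5.5387 [y] (1,2)
    t=6.5683 [x] (0,2) — stop
  → r_2 = 6.5683
beam 3: φ=-45°, α=300°
  cosα=0.5000 sinα=-0.8660 | (2,8) | tMaxX 0.6000 tMaxY 0.4041 | tΔX 2.0000 tΔY 1.1547
    t=0.4041 [y] (2,7)
    t=0.6000 [x] (3,7)
    t=1.5588 [y] (3,6)
    t=2.6000 [x] (4,6) — stop
  → r_3 = 2.6000
beam 4: φ=0°, α=345°
  cosα=0.9659 sinα=-0.2588 | (2,8) | tMaxX 0.3106 tMaxY 1.3523 | tΔX 1.0353 tΔY 3.8637
    t=0.3106 [x] (3,8)
    t=1.3459 [x] (4,8)
    t=1.3523 [y] (4,7)
    t=2.3811 [x] (5,7)
    t=3.4164 [x] (6,7)
    t=4.4517 [x] (7,7) — stop
  → r_4 = 4.4517
beam 5: φ=45°, α=30°
  cosα=0.8660 sinα=0.5000 | (2,8) | tMaxX 0.3464 tMaxY 1.3000 | tΔX 1.1547 tΔY 2.0000
    t=0.3464 [x] (3,8)
    t=1.3000 [y] (3,9) — stop
  → r_5 = 1.3000
beam 6: φ=90°, α=75°
  cosα=0.2588 sinα=0.9659 | (2,8) | tMaxX 1.1591 tMaxY 0.6729 | tΔX 3.8637 tΔY 1.0353
    t=0.6729 [y] (2,9) — stop
  → r_6 = 0.6729
beam 7: φ=135°, α=120°
  cosα=-0.5000 sinα=0.8660 | (2,8) | tMaxX 1.4000 tMaxY 0.7506 | tΔX 2.0000 tΔY 1.1547
    t=0.7506 [y] (2,9) — stop
  → r_7 = 0.7506

ranges = [1.9630, 6.5683, 2.6000, 4.4517, 1.3000, 0.6729, 0.7506]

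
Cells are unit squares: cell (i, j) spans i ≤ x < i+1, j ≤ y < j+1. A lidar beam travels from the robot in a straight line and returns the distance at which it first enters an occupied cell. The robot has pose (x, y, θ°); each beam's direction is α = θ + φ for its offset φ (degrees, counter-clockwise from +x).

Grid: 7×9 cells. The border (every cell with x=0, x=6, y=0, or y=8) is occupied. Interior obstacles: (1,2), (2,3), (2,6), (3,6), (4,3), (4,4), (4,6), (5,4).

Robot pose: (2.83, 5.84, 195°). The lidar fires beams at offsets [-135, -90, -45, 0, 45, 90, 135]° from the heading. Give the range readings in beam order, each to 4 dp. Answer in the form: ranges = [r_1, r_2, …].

ranges = [0.1848, 0.1656, 0.3200, 1.8946, 3.2793, 5.0107, 1.6800]

beam 1: φ=-135°, α=60°
  d=(0.5000,0.8660)  start (2,5)  tX=0.3400 tY=0.1848  stride 1/|dx|=2.0000 1/|dy|=1.1547
    cross y-line → (2,6), t=0.1848 (wall)
  → r_1 = 0.1848
beam 2: φ=-90°, α=105°
  d=(-0.2588,0.9659)  start (2,5)  tX=3.2069 tY=0.1656  stride 1/|dx|=3.8637 1/|dy|=1.0353
    cross y-line → (2,6), t=0.1656 (wall)
  → r_2 = 0.1656
beam 3: φ=-45°, α=150°
  d=(-0.8660,0.5000)  start (2,5)  tX=0.9584 tY=0.3200  stride 1/|dx|=1.1547 1/|dy|=2.0000
    cross y-line → (2,6), t=0.3200 (wall)
  → r_3 = 0.3200
beam 4: φ=0°, α=195°
  d=(-0.9659,-0.2588)  start (2,5)  tX=0.8593 tY=3.2455  stride 1/|dx|=1.0353 1/|dy|=3.8637
    cross x-line → (1,5), t=0.8593
    cross x-line → (0,5), t=1.8946 (wall)
  → r_4 = 1.8946
beam 5: φ=45°, α=240°
  d=(-0.5000,-0.8660)  start (2,5)  tX=1.6600 tY=0.9699  stride 1/|dx|=2.0000 1/|dy|=1.1547
    cross y-line → (2,4), t=0.9699
    cross x-line → (1,4), t=1.6600
    cross y-line → (1,3), t=2.1246
    cross y-line → (1,2), t=3.2793 (wall)
  → r_5 = 3.2793
beam 6: φ=90°, α=285°
  d=(0.2588,-0.9659)  start (2,5)  tX=0.6568 tY=0.8696  stride 1/|dx|=3.8637 1/|dy|=1.0353
    cross x-line → (3,5), t=0.6568
    cross y-line → (3,4), t=0.8696
    cross y-line → (3,3), t=1.9049
    cross y-line → (3,2), t=2.9402
    cross y-line → (3,1), t=3.9755
    cross x-line → (4,1), t=4.5205
    cross y-line → (4,0), t=5.0107 (wall)
  → r_6 = 5.0107
beam 7: φ=135°, α=330°
  d=(0.8660,-0.5000)  start (2,5)  tX=0.1963 tY=1.6800  stride 1/|dx|=1.1547 1/|dy|=2.0000
    cross x-line → (3,5), t=0.1963
    cross x-line → (4,5), t=1.3510
    cross y-line → (4,4), t=1.6800 (wall)
  → r_7 = 1.6800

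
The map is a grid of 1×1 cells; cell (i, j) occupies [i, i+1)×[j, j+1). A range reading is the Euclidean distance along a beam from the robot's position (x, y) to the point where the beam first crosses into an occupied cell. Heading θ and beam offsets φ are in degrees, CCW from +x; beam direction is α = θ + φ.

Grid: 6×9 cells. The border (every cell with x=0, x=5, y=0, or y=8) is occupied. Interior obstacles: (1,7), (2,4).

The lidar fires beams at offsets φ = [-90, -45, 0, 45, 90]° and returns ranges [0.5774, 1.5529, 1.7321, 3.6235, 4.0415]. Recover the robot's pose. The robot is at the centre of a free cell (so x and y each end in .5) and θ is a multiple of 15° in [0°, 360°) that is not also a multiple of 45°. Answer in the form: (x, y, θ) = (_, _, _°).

(x, y, θ) = (1.5, 2.5, 300°)

Candidates: 26 free-cell centres × 16 headings = 416 poses. Raycast each; keep the one whose scan matches to 4 dp.
  (3.5, 1.5, 285°): beam 1 = 1.9319 ≠ 0.5774 ✗
  (3.5, 7.5, 30°): beam 1 = 3.0000 ≠ 0.5774 ✗
  (1.5, 3.5, 330°): beam 1 = 1.0000 ≠ 0.5774 ✗
  (2.5, 1.5, 15°): beam 1 = 0.5176 ≠ 0.5774 ✗
  …
  (1.5, 2.5, 300°): r_1=0.5774, r_2=1.5529, r_3=1.7321, r_4=3.6235, r_5=4.0415 — all match ✓
No second candidate reproduces the full scan.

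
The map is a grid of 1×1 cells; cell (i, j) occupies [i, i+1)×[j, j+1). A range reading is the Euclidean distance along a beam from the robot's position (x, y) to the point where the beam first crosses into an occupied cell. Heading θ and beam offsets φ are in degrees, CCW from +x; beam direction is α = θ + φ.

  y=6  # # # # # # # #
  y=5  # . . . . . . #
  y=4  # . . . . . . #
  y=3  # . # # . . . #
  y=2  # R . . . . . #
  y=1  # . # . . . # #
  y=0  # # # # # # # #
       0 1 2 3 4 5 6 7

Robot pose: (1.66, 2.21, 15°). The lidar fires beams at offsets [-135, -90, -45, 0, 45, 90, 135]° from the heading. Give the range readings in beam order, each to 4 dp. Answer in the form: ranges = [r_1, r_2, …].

beam 1: φ=-135°, α=240°
  dir = (cos 240°, sin 240°) = (-0.5000, -0.8660); from cell (1,2)
  next x-line at t=1.3200, next y-line at t=0.2425; Δt_x=2.0000, Δt_y=1.1547
    y: enter (1,1) at t=0.2425
    x: enter (0,1) at t=1.3200 ← occupied
  → r_1 = 1.3200
beam 2: φ=-90°, α=285°
  dir = (cos 285°, sin 285°) = (0.2588, -0.9659); from cell (1,2)
  next x-line at t=1.3137, next y-line at t=0.2174; Δt_x=3.8637, Δt_y=1.0353
    y: enter (1,1) at t=0.2174
    y: enter (1,0) at t=1.2527 ← occupied
  → r_2 = 1.2527
beam 3: φ=-45°, α=330°
  dir = (cos 330°, sin 330°) = (0.8660, -0.5000); from cell (1,2)
  next x-line at t=0.3926, next y-line at t=0.4200; Δt_x=1.1547, Δt_y=2.0000
    x: enter (2,2) at t=0.3926
    y: enter (2,1) at t=0.4200 ← occupied
  → r_3 = 0.4200
beam 4: φ=0°, α=15°
  dir = (cos 15°, sin 15°) = (0.9659, 0.2588); from cell (1,2)
  next x-line at t=0.3520, next y-line at t=3.0523; Δt_x=1.0353, Δt_y=3.8637
    x: enter (2,2) at t=0.3520
    x: enter (3,2) at t=1.3873
    x: enter (4,2) at t=2.4225
    y: enter (4,3) at t=3.0523
    x: enter (5,3) at t=3.4578
    x: enter (6,3) at t=4.4931
    x: enter (7,3) at t=5.5284 ← occupied
  → r_4 = 5.5284
beam 5: φ=45°, α=60°
  dir = (cos 60°, sin 60°) = (0.5000, 0.8660); from cell (1,2)
  next x-line at t=0.6800, next y-line at t=0.9122; Δt_x=2.0000, Δt_y=1.1547
    x: enter (2,2) at t=0.6800
    y: enter (2,3) at t=0.9122 ← occupied
  → r_5 = 0.9122
beam 6: φ=90°, α=105°
  dir = (cos 105°, sin 105°) = (-0.2588, 0.9659); from cell (1,2)
  next x-line at t=2.5500, next y-line at t=0.8179; Δt_x=3.8637, Δt_y=1.0353
    y: enter (1,3) at t=0.8179
    y: enter (1,4) at t=1.8531
    x: enter (0,4) at t=2.5500 ← occupied
  → r_6 = 2.5500
beam 7: φ=135°, α=150°
  dir = (cos 150°, sin 150°) = (-0.8660, 0.5000); from cell (1,2)
  next x-line at t=0.7621, next y-line at t=1.5800; Δt_x=1.1547, Δt_y=2.0000
    x: enter (0,2) at t=0.7621 ← occupied
  → r_7 = 0.7621

ranges = [1.3200, 1.2527, 0.4200, 5.5284, 0.9122, 2.5500, 0.7621]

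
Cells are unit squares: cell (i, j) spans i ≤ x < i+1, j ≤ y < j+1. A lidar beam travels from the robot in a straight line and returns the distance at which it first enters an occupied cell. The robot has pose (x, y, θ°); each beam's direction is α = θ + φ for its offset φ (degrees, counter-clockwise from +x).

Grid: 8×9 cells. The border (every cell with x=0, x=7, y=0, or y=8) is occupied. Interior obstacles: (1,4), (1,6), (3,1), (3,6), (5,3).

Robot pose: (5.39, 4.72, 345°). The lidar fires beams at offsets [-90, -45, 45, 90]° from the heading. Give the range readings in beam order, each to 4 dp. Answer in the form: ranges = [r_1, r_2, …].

ranges = [0.7454, 0.8314, 1.8591, 3.3957]

beam 1: φ=-90°, α=255°
  dir = (cos 255°, sin 255°) = (-0.2588, -0.9659); from cell (5,4)
  next x-line at t=1.5068, next y-line at t=0.7454; Δt_x=3.8637, Δt_y=1.0353
    y: enter (5,3) at t=0.7454 ← occupied
  → r_1 = 0.7454
beam 2: φ=-45°, α=300°
  dir = (cos 300°, sin 300°) = (0.5000, -0.8660); from cell (5,4)
  next x-line at t=1.2200, next y-line at t=0.8314; Δt_x=2.0000, Δt_y=1.1547
    y: enter (5,3) at t=0.8314 ← occupied
  → r_2 = 0.8314
beam 3: φ=45°, α=30°
  dir = (cos 30°, sin 30°) = (0.8660, 0.5000); from cell (5,4)
  next x-line at t=0.7044, next y-line at t=0.5600; Δt_x=1.1547, Δt_y=2.0000
    y: enter (5,5) at t=0.5600
    x: enter (6,5) at t=0.7044
    x: enter (7,5) at t=1.8591 ← occupied
  → r_3 = 1.8591
beam 4: φ=90°, α=75°
  dir = (cos 75°, sin 75°) = (0.2588, 0.9659); from cell (5,4)
  next x-line at t=2.3569, next y-line at t=0.2899; Δt_x=3.8637, Δt_y=1.0353
    y: enter (5,5) at t=0.2899
    y: enter (5,6) at t=1.3252
    x: enter (6,6) at t=2.3569
    y: enter (6,7) at t=2.3604
    y: enter (6,8) at t=3.3957 ← occupied
  → r_4 = 3.3957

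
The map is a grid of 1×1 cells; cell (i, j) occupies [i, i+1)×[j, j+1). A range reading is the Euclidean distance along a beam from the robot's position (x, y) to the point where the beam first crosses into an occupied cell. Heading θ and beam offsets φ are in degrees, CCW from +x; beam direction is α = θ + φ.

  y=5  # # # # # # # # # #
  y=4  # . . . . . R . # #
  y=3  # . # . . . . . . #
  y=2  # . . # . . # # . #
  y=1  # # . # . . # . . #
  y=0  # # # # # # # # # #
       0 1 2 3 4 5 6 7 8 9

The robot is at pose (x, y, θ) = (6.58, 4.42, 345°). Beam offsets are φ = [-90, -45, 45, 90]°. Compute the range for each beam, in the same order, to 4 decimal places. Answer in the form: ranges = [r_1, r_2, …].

beam 1: φ=-90°, α=255°
  d=(-0.2588,-0.9659)  start (6,4)  tX=2.2409 tY=0.4348  stride 1/|dx|=3.8637 1/|dy|=1.0353
    cross y-line → (6,3), t=0.4348
    cross y-line → (6,2), t=1.4701 (wall)
  → r_1 = 1.4701
beam 2: φ=-45°, α=300°
  d=(0.5000,-0.8660)  start (6,4)  tX=0.8400 tY=0.4850  stride 1/|dx|=2.0000 1/|dy|=1.1547
    cross y-line → (6,3), t=0.4850
    cross x-line → (7,3), t=0.8400
    cross y-line → (7,2), t=1.6397 (wall)
  → r_2 = 1.6397
beam 3: φ=45°, α=30°
  d=(0.8660,0.5000)  start (6,4)  tX=0.4850 tY=1.1600  stride 1/|dx|=1.1547 1/|dy|=2.0000
    cross x-line → (7,4), t=0.4850
    cross y-line → (7,5), t=1.1600 (wall)
  → r_3 = 1.1600
beam 4: φ=90°, α=75°
  d=(0.2588,0.9659)  start (6,4)  tX=1.6228 tY=0.6005  stride 1/|dx|=3.8637 1/|dy|=1.0353
    cross y-line → (6,5), t=0.6005 (wall)
  → r_4 = 0.6005

ranges = [1.4701, 1.6397, 1.1600, 0.6005]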